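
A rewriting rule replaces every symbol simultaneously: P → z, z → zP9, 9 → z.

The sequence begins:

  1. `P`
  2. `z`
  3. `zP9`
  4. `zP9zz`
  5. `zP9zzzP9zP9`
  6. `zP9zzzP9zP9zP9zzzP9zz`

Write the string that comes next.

φ(zP9zzzP9zP9zP9zzzP9zz) expands symbol-by-symbol to zP9 z z zP9 zP9 zP9 z z zP9 z z zP9 z z zP9 zP9 zP9 z z zP9 zP9; joining the 21 pieces gives the next term.

zP9zzzP9zP9zP9zzzP9zzzP9zzzP9zP9zP9zzzP9zP9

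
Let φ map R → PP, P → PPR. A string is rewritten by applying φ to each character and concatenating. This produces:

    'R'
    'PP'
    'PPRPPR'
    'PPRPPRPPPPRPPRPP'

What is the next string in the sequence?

Rewriting the 16 symbols of PPRPPRPPPPRPPRPP one by one yields PPR PPR PP PPR PPR PP PPR PPR PPR PPR PP PPR PPR PP PPR PPR; concatenated:

PPRPPRPPPPRPPRPPPPRPPRPPRPPRPPPPRPPRPPPPRPPR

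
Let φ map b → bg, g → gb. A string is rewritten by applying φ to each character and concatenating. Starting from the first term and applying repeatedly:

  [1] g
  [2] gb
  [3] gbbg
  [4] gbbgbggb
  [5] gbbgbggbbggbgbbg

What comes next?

Applying the rule to each of the 16 symbols of gbbgbggbbggbgbbg gives the pieces gb bg bg gb bg gb gb bg bg gb gb bg gb bg bg gb, which concatenate to the answer.

gbbgbggbbggbgbbgbggbgbbggbbgbggb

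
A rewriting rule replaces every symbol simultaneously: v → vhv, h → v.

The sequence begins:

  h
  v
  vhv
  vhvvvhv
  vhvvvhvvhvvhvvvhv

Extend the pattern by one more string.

Rewriting the 17 symbols of vhvvvhvvhvvhvvvhv one by one yields vhv v vhv vhv vhv v vhv vhv v vhv vhv v vhv vhv vhv v vhv; concatenated:

vhvvvhvvhvvhvvvhvvhvvvhvvhvvvhvvhvvhvvvhv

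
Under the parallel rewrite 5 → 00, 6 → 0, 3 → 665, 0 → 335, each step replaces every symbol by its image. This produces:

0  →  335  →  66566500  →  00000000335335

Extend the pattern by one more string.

Applying the rule to each of the 14 symbols of 00000000335335 gives the pieces 335 335 335 335 335 335 335 335 665 665 00 665 665 00, which concatenate to the answer.

3353353353353353353353356656650066566500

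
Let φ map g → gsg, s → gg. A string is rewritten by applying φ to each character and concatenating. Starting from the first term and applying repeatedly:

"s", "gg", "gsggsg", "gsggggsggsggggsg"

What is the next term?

Rewriting the 16 symbols of gsggggsggsggggsg one by one yields gsg gg gsg gsg gsg gsg gg gsg gsg gg gsg gsg gsg gsg gg gsg; concatenated:

gsggggsggsggsggsggggsggsggggsggsggsggsggggsg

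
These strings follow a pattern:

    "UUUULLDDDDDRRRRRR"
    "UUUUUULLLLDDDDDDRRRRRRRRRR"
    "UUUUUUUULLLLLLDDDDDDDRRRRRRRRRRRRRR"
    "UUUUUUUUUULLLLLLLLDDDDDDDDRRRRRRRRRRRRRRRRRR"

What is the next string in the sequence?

Term n consists of 2n U's, followed by 2n-2 L's, followed by n+3 D's, followed by 4n-2 R's, where the shown terms are n = 2, 3, 4, 5.
Setting n = 6 gives 12, 10, 9, 22 characters in each block.

UUUUUUUUUUUULLLLLLLLLLDDDDDDDDDRRRRRRRRRRRRRRRRRRRRRR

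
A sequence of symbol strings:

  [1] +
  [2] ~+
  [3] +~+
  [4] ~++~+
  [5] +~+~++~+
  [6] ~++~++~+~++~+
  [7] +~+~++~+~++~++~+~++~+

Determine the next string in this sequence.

From term 3 onward, concatenate the second-to-last term with the last: +·~+ = +~+, ~+·+~+ = ~++~+, …
The next term joins ~++~++~+~++~+ and +~+~++~+~++~++~+~++~+.

~++~++~+~++~++~+~++~+~++~++~+~++~+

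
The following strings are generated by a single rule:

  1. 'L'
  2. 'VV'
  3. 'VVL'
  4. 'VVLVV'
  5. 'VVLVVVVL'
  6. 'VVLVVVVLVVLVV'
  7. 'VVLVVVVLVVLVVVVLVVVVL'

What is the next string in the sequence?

VVLVVVVLVVLVVVVLVVVVLVVLVVVVLVVLVV

From term 3 onward, concatenate the last term with the second-to-last: VV·L = VVL, VVL·VV = VVLVV, …
The next term joins VVLVVVVLVVLVVVVLVVVVL and VVLVVVVLVVLVV.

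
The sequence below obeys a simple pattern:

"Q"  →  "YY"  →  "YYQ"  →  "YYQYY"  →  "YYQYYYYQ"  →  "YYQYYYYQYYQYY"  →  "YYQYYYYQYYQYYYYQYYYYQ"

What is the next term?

YYQYYYYQYYQYYYYQYYYYQYYQYYYYQYYQYY

From term 3 onward, concatenate the last term with the second-to-last: YY·Q = YYQ, YYQ·YY = YYQYY, …
So term 8 is YYQYYYYQYYQYYYYQYYYYQ·YYQYYYYQYYQYY.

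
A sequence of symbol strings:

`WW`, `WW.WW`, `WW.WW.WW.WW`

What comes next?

WW.WW.WW.WW.WW.WW.WW.WW

s(k+1) = s(k)·.·s(k) — each term doubles the last with '.' between the halves.
So the next term is two copies of WW.WW.WW.WW with '.' between the halves.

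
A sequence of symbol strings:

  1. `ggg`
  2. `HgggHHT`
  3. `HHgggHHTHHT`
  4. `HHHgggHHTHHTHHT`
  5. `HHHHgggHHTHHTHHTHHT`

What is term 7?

HHHHHHgggHHTHHTHHTHHTHHTHHT

Every step adds H to the front and HHT to the end of the previous string.
From HHHHgggHHTHHTHHTHHT, 2 further steps: HHHHgggHHTHHTHHTHHT → HHHHHgggHHTHHTHHTHHTHHT → (answer).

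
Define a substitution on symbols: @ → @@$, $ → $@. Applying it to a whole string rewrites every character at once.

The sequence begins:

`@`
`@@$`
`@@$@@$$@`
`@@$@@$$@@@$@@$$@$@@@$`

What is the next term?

Applying the rule to each of the 21 symbols of @@$@@$$@@@$@@$$@$@@@$ gives the pieces @@$ @@$ $@ @@$ @@$ $@ $@ @@$ @@$ @@$ $@ @@$ @@$ $@ $@ @@$ $@ @@$ @@$ @@$ $@, which concatenate to the answer.

@@$@@$$@@@$@@$$@$@@@$@@$@@$$@@@$@@$$@$@@@$$@@@$@@$@@$$@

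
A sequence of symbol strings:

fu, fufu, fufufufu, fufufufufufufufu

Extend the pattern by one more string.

s(k+1) = s(k)·s(k) — each term doubles the last.
So the next term is two copies of fufufufufufufufu.

fufufufufufufufufufufufufufufufu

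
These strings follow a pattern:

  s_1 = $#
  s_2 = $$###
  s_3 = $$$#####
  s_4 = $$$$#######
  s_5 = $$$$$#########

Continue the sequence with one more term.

$$$$$$###########

Term n consists of n $'s, followed by 2n-1 #'s (n = 1, 2, …).
At n = 6 the blocks have lengths 6, 11.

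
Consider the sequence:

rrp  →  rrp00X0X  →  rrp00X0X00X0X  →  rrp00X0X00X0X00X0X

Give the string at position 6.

The strings grow by a fixed suffix 00X0X each time.
From rrp00X0X00X0X00X0X, 2 further steps: rrp00X0X00X0X00X0X → rrp00X0X00X0X00X0X00X0X → (answer).

rrp00X0X00X0X00X0X00X0X00X0X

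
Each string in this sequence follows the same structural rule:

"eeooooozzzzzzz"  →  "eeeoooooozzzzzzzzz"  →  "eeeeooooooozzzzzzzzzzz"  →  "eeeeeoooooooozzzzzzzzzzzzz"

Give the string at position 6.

Each string has the form e^{n} o^{n+3} z^{2n+3}, where the shown terms are n = 2, 3, 4, 5.
Setting n = 7 gives 7, 10, 17 characters in each block.

eeeeeeeoooooooooozzzzzzzzzzzzzzzzz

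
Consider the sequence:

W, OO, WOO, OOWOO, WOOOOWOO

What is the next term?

OOWOOWOOOOWOO

Each term (from the third on) is the two preceding terms concatenated in order: term 3 = W·OO = WOO.
So term 6 is OOWOO·WOOOOWOO.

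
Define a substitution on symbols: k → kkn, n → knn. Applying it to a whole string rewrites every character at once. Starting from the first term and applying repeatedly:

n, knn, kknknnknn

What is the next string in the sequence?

Rewriting each symbol of kknknnknn: k→kkn, k→kkn, n→knn, k→kkn, n→knn, n→knn, k→kkn, n→knn, n→knn, which concatenates to kkn kkn knn kkn knn knn kkn knn knn.

kknkknknnkknknnknnkknknnknn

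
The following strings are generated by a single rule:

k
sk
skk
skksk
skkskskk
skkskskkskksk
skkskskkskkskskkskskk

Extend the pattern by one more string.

From term 3 onward, concatenate the last term with the second-to-last: sk·k = skk, skk·sk = skksk, …
So term 8 is skkskskkskkskskkskskk·skkskskkskksk.

skkskskkskkskskkskskkskkskskkskksk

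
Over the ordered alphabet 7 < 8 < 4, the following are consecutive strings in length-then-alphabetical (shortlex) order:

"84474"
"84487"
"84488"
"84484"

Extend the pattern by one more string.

84447

Treat 84484 as a base-3 numeral over the given alphabet and add one, carrying through any trailing 4's.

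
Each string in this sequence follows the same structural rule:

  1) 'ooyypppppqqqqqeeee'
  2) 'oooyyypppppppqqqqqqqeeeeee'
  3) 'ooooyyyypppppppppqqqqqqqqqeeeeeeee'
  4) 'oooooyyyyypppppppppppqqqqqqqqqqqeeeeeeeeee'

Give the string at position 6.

The n-th term is n o's then n y's then 2n+1 p's then 2n+1 q's then 2n e's, where the shown terms are n = 2, 3, 4, 5.
At n = 7 the blocks have lengths 7, 7, 15, 15, 14.

oooooooyyyyyyypppppppppppppppqqqqqqqqqqqqqqqeeeeeeeeeeeeee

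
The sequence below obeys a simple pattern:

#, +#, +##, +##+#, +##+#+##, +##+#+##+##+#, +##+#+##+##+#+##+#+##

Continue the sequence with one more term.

+##+#+##+##+#+##+#+##+##+#+##+##+#

Each term (from the third on) is the previous term followed by the one before it: term 3 = +#·# = +##.
So term 8 is +##+#+##+##+#+##+#+##·+##+#+##+##+#.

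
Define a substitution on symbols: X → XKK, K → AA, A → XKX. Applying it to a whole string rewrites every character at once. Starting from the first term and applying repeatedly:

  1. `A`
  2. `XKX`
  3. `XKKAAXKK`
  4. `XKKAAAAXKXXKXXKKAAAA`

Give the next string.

Rewriting the 20 symbols of XKKAAAAXKXXKXXKKAAAA one by one yields XKK AA AA XKX XKX XKX XKX XKK AA XKK XKK AA XKK XKK AA AA XKX XKX XKX XKX; concatenated:

XKKAAAAXKXXKXXKXXKXXKKAAXKKXKKAAXKKXKKAAAAXKXXKXXKXXKX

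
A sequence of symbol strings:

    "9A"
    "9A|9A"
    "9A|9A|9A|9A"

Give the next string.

Every step duplicates the string with '|' between the halves.
So the next term is two copies of 9A|9A|9A|9A with '|' between the halves.

9A|9A|9A|9A|9A|9A|9A|9A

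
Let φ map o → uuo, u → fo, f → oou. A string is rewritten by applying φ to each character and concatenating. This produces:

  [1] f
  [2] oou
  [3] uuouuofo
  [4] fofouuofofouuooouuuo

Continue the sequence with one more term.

Rewriting the 20 symbols of fofouuofofouuooouuuo one by one yields oou uuo oou uuo fo fo uuo oou uuo oou uuo fo fo uuo uuo uuo fo fo fo uuo; concatenated:

oouuuooouuuofofouuooouuuooouuuofofouuouuouuofofofouuo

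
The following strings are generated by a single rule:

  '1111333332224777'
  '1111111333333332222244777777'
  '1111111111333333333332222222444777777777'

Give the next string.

1111111111111333333333333332222222224444777777777777

Each string has the form 1^{3n+1} 3^{3n+2} 2^{2n+1} 4^{n} 7^{3n} (n = 1, 2, …).
For the next term, n = 4, so the run lengths are 13, 14, 9, 4, 12.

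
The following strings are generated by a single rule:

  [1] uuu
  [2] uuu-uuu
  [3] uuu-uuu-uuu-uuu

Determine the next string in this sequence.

uuu-uuu-uuu-uuu-uuu-uuu-uuu-uuu

Each string is two copies of the previous one joined by '-'.
So the next term is two copies of uuu-uuu-uuu-uuu with '-' between the halves.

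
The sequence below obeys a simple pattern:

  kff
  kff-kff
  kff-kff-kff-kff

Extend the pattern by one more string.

s(k+1) = s(k)·-·s(k) — each term doubles the last with '-' between the halves.
So the next term is two copies of kff-kff-kff-kff with '-' between the halves.

kff-kff-kff-kff-kff-kff-kff-kff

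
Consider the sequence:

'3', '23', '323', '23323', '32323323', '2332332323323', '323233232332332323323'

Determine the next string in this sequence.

2332332323323323233232332332323323

This is a Fibonacci-style word recurrence s(k) = s(k−2)·s(k−1): e.g. 3·23 = 323.
Continuing: 2332332323323 · 323233232332332323323 gives term 8.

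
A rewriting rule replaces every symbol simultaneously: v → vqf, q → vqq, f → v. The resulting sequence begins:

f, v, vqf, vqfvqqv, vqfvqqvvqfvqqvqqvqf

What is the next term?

Rewriting the 19 symbols of vqfvqqvvqfvqqvqqvqf one by one yields vqf vqq v vqf vqq vqq vqf vqf vqq v vqf vqq vqq vqf vqq vqq vqf vqq v; concatenated:

vqfvqqvvqfvqqvqqvqfvqfvqqvvqfvqqvqqvqfvqqvqqvqfvqqv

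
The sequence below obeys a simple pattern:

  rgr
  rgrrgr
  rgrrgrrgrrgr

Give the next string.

Every step duplicates the string.
So the next term is two copies of rgrrgrrgrrgr.

rgrrgrrgrrgrrgrrgrrgrrgr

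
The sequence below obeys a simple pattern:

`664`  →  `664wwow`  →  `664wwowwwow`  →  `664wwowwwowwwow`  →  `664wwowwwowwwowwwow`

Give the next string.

The strings grow by a fixed suffix wwow each time.
One more step from 664wwowwwowwwowwwow gives the answer.

664wwowwwowwwowwwowwwow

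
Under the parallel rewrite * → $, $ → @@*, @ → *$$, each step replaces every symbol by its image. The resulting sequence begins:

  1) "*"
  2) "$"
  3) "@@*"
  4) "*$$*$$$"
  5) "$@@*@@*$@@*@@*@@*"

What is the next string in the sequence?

@@**$$*$$$*$$*$$$@@**$$*$$$*$$*$$$*$$*$$$

Replace each of the 17 characters of $@@*@@*$@@*@@*@@* in place — @@* *$$ *$$ $ *$$ *$$ $ @@* *$$ *$$ $ *$$ *$$ $ *$$ *$$ $ — and concatenate.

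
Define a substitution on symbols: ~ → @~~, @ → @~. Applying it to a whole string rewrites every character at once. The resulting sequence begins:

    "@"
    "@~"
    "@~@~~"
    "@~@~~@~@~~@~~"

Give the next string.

@~@~~@~@~~@~~@~@~~@~@~~@~~@~@~~@~~

Applying the rule to each of the 13 symbols of @~@~~@~@~~@~~ gives the pieces @~ @~~ @~ @~~ @~~ @~ @~~ @~ @~~ @~~ @~ @~~ @~~, which concatenate to the answer.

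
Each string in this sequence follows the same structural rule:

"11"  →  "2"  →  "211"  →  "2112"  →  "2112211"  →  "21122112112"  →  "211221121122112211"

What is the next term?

From term 3 onward, concatenate the last term with the second-to-last: 2·11 = 211, 211·2 = 2112, …
So term 8 is 211221121122112211·21122112112.

21122112112211221121122112112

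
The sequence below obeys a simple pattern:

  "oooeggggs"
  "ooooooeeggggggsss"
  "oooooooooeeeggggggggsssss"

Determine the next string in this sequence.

ooooooooooooeeeeggggggggggsssssss

Each string has the form o^{3n} e^{n} g^{2n+2} s^{2n-1} (n = 1, 2, …).
At n = 4 the blocks have lengths 12, 4, 10, 7.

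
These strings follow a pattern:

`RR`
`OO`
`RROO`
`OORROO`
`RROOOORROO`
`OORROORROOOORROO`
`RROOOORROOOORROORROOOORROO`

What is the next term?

OORROORROOOORROORROOOORROOOORROORROOOORROO

This is a Fibonacci-style word recurrence s(k) = s(k−2)·s(k−1): e.g. RR·OO = RROO.
So term 8 is OORROORROOOORROO·RROOOORROOOORROORROOOORROO.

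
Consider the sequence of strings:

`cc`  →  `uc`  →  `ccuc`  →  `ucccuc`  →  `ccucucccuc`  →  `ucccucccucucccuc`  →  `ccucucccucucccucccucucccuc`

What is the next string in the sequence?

ucccucccucucccucccucucccucucccucccucucccuc

Each term (from the third on) is the two preceding terms concatenated in order: term 3 = cc·uc = ccuc.
Continuing: ucccucccucucccuc · ccucucccucucccucccucucccuc gives term 8.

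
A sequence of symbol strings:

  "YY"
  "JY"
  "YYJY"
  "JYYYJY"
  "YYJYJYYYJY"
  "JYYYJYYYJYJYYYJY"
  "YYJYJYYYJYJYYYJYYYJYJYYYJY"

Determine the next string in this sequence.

JYYYJYYYJYJYYYJYYYJYJYYYJYJYYYJYYYJYJYYYJY

This is a Fibonacci-style word recurrence s(k) = s(k−2)·s(k−1): e.g. YY·JY = YYJY.
Continuing: JYYYJYYYJYJYYYJY · YYJYJYYYJYJYYYJYYYJYJYYYJY gives term 8.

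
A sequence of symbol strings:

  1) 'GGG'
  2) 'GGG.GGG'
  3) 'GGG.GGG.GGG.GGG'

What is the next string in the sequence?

Each string is two copies of the previous one joined by '.'.
Doubling GGG.GGG.GGG.GGG with '.' between the halves:

GGG.GGG.GGG.GGG.GGG.GGG.GGG.GGG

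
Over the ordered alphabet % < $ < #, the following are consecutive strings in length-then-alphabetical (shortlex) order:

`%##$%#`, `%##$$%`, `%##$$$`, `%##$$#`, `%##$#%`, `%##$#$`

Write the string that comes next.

%##$##

The successor of %##$#$ increments the rightmost position that isn't already # and resets every position after it to %.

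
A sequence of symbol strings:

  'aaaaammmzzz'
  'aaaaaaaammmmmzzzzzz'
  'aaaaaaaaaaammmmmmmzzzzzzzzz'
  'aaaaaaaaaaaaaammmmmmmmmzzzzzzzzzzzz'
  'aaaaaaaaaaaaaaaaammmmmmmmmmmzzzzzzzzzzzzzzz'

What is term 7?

Reading off run lengths: a runs 5, 8, 11, 14, 17; m runs 3, 5, 7, 9, 11; z runs 3, 6, 9, 12, 15 — each is linear in n (n = 1, 2, …).
Setting n = 7 gives 23, 15, 21 characters in each block.

aaaaaaaaaaaaaaaaaaaaaaammmmmmmmmmmmmmmzzzzzzzzzzzzzzzzzzzzz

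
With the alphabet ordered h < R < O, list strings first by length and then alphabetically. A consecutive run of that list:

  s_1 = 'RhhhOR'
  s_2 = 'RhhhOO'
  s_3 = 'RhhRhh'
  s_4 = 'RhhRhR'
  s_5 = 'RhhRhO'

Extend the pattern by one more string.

RhhRRh

The successor of RhhRhO increments the rightmost position that isn't already O and resets every position after it to h.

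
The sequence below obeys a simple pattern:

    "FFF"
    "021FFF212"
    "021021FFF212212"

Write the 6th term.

021021021021021FFF212212212212212

Every step adds 021 to the front and 212 to the end of the previous string.
From 021021FFF212212, 3 further steps: 021021FFF212212 → 021021021FFF212212212 → 021021021021FFF212212212212 → (answer).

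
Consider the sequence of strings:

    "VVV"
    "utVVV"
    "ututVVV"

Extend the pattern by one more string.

utututVVV

Each term is the previous one with ut prepended.
So the next term is ut·ututVVV.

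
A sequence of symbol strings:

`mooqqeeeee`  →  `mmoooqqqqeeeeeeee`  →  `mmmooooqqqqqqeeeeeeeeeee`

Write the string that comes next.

Reading off run lengths: m runs 1, 2, 3; o runs 2, 3, 4; q runs 2, 4, 6; e runs 5, 8, 11 — each is linear in n (n = 1, 2, …).
Setting n = 4 gives 4, 5, 8, 14 characters in each block.

mmmmoooooqqqqqqqqeeeeeeeeeeeeee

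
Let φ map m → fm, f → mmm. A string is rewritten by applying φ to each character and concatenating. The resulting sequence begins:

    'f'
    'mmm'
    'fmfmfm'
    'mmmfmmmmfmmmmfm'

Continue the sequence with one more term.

fmfmfmmmmfmfmfmfmmmmfmfmfmfmmmmfm

Replace each of the 15 characters of mmmfmmmmfmmmmfm in place — fm fm fm mmm fm fm fm fm mmm fm fm fm fm mmm fm — and concatenate.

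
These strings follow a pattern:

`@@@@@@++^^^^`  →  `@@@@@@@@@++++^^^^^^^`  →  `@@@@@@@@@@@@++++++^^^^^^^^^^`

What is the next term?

Each string has the form @^{3n+3} +^{2n} ^^{3n+1} (n = 1, 2, …).
At n = 4 the blocks have lengths 15, 8, 13.

@@@@@@@@@@@@@@@++++++++^^^^^^^^^^^^^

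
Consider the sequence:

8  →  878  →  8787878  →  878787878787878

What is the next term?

8787878787878787878787878787878

Every step duplicates the string with '7' between the halves.
One more doubling of 878787878787878 gives the answer.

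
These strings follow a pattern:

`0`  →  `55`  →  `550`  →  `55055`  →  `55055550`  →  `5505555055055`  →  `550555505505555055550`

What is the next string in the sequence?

5505555055055550555505505555055055

This is a Fibonacci-style word recurrence s(k) = s(k−1)·s(k−2): e.g. 55·0 = 550.
The next term joins 550555505505555055550 and 5505555055055.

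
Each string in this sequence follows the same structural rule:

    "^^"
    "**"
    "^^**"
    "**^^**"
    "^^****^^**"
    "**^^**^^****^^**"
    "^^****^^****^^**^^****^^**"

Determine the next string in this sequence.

**^^**^^****^^**^^****^^****^^**^^****^^**

This is a Fibonacci-style word recurrence s(k) = s(k−2)·s(k−1): e.g. ^^·** = ^^**.
So term 8 is **^^**^^****^^**·^^****^^****^^**^^****^^**.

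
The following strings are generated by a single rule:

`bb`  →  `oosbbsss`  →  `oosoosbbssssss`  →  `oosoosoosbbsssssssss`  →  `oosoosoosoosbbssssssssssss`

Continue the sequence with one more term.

s(k+1) = oos·s(k)·sss, so each term gains oos as a prefix and sss as a suffix.
Applying this once more to oosoosoosoosbbssssssssssss:

oosoosoosoosoosbbsssssssssssssss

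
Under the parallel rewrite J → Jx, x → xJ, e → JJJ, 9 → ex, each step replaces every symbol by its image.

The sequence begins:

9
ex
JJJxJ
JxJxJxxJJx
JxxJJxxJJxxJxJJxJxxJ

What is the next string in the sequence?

JxxJxJJxJxxJxJJxJxxJxJJxxJJxJxxJJxxJxJJx

φ(JxxJJxxJJxxJxJJxJxxJ) expands symbol-by-symbol to Jx xJ xJ Jx Jx xJ xJ Jx Jx xJ xJ Jx xJ Jx Jx xJ Jx xJ xJ Jx; joining the 20 pieces gives the next term.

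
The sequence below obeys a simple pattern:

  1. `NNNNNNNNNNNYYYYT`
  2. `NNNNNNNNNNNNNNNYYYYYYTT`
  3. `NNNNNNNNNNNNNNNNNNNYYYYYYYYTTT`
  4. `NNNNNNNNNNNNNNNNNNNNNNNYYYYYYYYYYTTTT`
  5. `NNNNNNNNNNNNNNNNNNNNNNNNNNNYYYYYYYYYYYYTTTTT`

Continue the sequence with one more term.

NNNNNNNNNNNNNNNNNNNNNNNNNNNNNNNYYYYYYYYYYYYYYTTTTTT

Reading off run lengths: N runs 11, 15, 19, 23, 27; Y runs 4, 6, 8, 10, 12; T runs 1, 2, 3, 4, 5 — each is linear in n, where the shown terms are n = 2, 3, 4, 5, 6.
For the next term, n = 7, so the run lengths are 31, 14, 6.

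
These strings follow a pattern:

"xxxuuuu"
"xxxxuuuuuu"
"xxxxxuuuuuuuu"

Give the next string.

Each string has the form x^{n+1} u^{2n}, where the shown terms are n = 2, 3, 4.
For the next term, n = 5, so the run lengths are 6, 10.

xxxxxxuuuuuuuuuu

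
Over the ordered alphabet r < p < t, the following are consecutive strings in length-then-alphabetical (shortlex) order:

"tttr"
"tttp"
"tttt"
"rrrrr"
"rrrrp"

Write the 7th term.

Continuing the enumeration 2 steps past rrrrp: rrrrp → rrrrt → (answer).

rrrpr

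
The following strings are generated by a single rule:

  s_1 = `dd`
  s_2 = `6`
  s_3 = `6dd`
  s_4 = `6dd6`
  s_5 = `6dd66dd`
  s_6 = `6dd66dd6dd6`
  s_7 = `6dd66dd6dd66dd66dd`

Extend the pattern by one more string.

6dd66dd6dd66dd66dd6dd66dd6dd6

Each term (from the third on) is the previous term followed by the one before it: term 3 = 6·dd = 6dd.
So term 8 is 6dd66dd6dd66dd66dd·6dd66dd6dd6.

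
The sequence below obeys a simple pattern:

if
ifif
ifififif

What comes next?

Each string is two copies of the previous one concatenated.
One more doubling of ifififif gives the answer.

ifififififififif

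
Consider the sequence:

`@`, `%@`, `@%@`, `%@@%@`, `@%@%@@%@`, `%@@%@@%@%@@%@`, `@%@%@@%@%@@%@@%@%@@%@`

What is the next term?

%@@%@@%@%@@%@@%@%@@%@%@@%@@%@%@@%@

From term 3 onward, concatenate the second-to-last term with the last: @·%@ = @%@, %@·@%@ = %@@%@, …
So term 8 is %@@%@@%@%@@%@·@%@%@@%@%@@%@@%@%@@%@.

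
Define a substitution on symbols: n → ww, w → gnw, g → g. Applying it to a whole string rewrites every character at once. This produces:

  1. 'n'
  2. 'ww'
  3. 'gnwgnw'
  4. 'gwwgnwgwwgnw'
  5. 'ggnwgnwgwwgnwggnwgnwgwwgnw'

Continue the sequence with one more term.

ggwwgnwgwwgnwggnwgnwgwwgnwggwwgnwgwwgnwggnwgnwgwwgnw

Applying the rule to each of the 26 symbols of ggnwgnwgwwgnwggnwgnwgwwgnw gives the pieces g g ww gnw g ww gnw g gnw gnw g ww gnw g g ww gnw g ww gnw g gnw gnw g ww gnw, which concatenate to the answer.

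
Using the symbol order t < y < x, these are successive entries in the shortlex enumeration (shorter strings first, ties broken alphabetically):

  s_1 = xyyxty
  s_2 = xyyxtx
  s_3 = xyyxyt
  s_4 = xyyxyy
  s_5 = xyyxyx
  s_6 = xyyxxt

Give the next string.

Find the rightmost character of xyyxxt below x, bump it to the next letter, and reset everything to its right to t.

xyyxxy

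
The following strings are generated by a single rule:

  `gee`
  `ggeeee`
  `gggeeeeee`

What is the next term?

The n-th term is n g's then 2n e's (n = 1, 2, …).
Setting n = 4 gives 4, 8 characters in each block.

ggggeeeeeeee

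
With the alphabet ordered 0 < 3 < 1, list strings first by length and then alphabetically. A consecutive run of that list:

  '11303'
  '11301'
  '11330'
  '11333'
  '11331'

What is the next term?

11310

Find the rightmost character of 11331 below 1, bump it to the next letter, and reset everything to its right to 0.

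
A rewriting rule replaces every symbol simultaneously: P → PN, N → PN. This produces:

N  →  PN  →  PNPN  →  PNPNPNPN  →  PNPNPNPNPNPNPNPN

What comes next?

Rewriting the 16 symbols of PNPNPNPNPNPNPNPN one by one yields PN PN PN PN PN PN PN PN PN PN PN PN PN PN PN PN; concatenated:

PNPNPNPNPNPNPNPNPNPNPNPNPNPNPNPN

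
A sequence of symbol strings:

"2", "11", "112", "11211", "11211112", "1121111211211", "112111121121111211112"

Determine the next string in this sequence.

From term 3 onward, concatenate the last term with the second-to-last: 11·2 = 112, 112·11 = 11211, …
So term 8 is 112111121121111211112·1121111211211.

1121111211211112111121121111211211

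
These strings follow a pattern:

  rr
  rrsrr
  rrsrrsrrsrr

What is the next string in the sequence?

s(k+1) = s(k)·s·s(k) — each term doubles the last with 's' between the halves.
Doubling rrsrrsrrsrr with 's' between the halves:

rrsrrsrrsrrsrrsrrsrrsrr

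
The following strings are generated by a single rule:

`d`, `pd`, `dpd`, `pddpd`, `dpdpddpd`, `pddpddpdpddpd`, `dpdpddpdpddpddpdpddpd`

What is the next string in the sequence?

pddpddpdpddpddpdpddpdpddpddpdpddpd

Each term (from the third on) is the two preceding terms concatenated in order: term 3 = d·pd = dpd.
The next term joins pddpddpdpddpd and dpdpddpdpddpddpdpddpd.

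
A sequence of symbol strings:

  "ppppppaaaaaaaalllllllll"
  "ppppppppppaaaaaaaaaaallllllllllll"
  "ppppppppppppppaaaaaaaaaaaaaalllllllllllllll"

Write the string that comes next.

Each string has the form p^{4n-2} a^{3n+2} l^{3n+3}, where the shown terms are n = 2, 3, 4.
Setting n = 5 gives 18, 17, 18 characters in each block.

ppppppppppppppppppaaaaaaaaaaaaaaaaallllllllllllllllll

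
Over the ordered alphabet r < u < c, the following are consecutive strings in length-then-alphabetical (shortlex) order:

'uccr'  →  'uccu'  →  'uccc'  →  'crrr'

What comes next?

crru

Treat crrr as a base-3 numeral over the given alphabet and add one, carrying through any trailing c's.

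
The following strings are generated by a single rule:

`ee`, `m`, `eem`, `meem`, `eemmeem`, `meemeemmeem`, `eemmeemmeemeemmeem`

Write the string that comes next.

meemeemmeemeemmeemmeemeemmeem

From term 3 onward, concatenate the second-to-last term with the last: ee·m = eem, m·eem = meem, …
Continuing: meemeemmeem · eemmeemmeemeemmeem gives term 8.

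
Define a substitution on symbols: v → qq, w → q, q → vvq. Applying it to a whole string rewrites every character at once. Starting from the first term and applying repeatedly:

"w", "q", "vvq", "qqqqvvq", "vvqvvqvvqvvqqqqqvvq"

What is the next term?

Rewriting the 19 symbols of vvqvvqvvqvvqqqqqvvq one by one yields qq qq vvq qq qq vvq qq qq vvq qq qq vvq vvq vvq vvq vvq qq qq vvq; concatenated:

qqqqvvqqqqqvvqqqqqvvqqqqqvvqvvqvvqvvqvvqqqqqvvq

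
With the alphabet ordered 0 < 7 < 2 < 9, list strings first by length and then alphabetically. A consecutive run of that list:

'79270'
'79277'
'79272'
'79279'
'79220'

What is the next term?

Treat 79220 as a base-4 numeral over the given alphabet and add one, carrying through any trailing 9's.

79227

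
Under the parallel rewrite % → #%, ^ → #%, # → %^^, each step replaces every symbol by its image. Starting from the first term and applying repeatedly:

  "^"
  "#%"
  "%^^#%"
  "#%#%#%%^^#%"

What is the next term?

Apply φ to #%#%#%%^^#% symbol by symbol: #→%^^, %→#%, #→%^^, %→#%, #→%^^, %→#%, %→#%, ^→#%, ^→#%, #→%^^, %→#%; joined: %^^ #% %^^ #% %^^ #% #% #% #% %^^ #%.

%^^#%%^^#%%^^#%#%#%#%%^^#%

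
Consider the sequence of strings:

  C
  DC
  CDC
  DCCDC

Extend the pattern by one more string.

This is a Fibonacci-style word recurrence s(k) = s(k−2)·s(k−1): e.g. C·DC = CDC.
The next term joins CDC and DCCDC.

CDCDCCDC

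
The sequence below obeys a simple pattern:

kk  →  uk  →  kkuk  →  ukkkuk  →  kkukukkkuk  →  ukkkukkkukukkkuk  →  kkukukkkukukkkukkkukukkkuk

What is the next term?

ukkkukkkukukkkukkkukukkkukukkkukkkukukkkuk

Each term (from the third on) is the two preceding terms concatenated in order: term 3 = kk·uk = kkuk.
The next term joins ukkkukkkukukkkuk and kkukukkkukukkkukkkukukkkuk.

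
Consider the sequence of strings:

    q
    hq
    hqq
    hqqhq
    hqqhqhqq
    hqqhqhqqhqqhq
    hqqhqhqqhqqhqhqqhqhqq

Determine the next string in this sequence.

hqqhqhqqhqqhqhqqhqhqqhqqhqhqqhqqhq

This is a Fibonacci-style word recurrence s(k) = s(k−1)·s(k−2): e.g. hq·q = hqq.
Continuing: hqqhqhqqhqqhqhqqhqhqq · hqqhqhqqhqqhq gives term 8.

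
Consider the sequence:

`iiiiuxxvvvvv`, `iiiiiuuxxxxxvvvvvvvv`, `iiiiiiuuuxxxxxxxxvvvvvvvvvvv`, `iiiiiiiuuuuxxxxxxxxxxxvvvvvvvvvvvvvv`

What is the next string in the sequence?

Term n consists of n+3 i's, followed by n u's, followed by 3n-1 x's, followed by 3n+2 v's (n = 1, 2, …).
Setting n = 5 gives 8, 5, 14, 17 characters in each block.

iiiiiiiiuuuuuxxxxxxxxxxxxxxvvvvvvvvvvvvvvvvv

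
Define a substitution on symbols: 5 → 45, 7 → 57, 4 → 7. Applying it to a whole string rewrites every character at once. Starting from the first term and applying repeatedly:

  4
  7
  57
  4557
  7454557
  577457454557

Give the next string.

Rewriting each symbol of 577457454557: 5→45, 7→57, 7→57, 4→7, 5→45, 7→57, 4→7, 5→45, 4→7, 5→45, 5→45, 7→57, which concatenates to 45 57 57 7 45 57 7 45 7 45 45 57.

455757745577457454557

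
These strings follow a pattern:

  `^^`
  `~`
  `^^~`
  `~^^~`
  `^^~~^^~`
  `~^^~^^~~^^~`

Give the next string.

From term 3 onward, concatenate the second-to-last term with the last: ^^·~ = ^^~, ~·^^~ = ~^^~, …
So term 7 is ^^~~^^~·~^^~^^~~^^~.

^^~~^^~~^^~^^~~^^~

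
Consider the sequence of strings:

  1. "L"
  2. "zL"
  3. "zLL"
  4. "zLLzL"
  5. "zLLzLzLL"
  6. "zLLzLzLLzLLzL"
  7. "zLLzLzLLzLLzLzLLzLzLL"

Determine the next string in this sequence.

Each term (from the third on) is the previous term followed by the one before it: term 3 = zL·L = zLL.
The next term joins zLLzLzLLzLLzLzLLzLzLL and zLLzLzLLzLLzL.

zLLzLzLLzLLzLzLLzLzLLzLLzLzLLzLLzL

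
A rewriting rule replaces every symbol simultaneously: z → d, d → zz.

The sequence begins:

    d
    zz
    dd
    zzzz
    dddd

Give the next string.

zzzzzzzz

Rewriting each symbol of dddd: d→zz, d→zz, d→zz, d→zz, which concatenates to zz zz zz zz.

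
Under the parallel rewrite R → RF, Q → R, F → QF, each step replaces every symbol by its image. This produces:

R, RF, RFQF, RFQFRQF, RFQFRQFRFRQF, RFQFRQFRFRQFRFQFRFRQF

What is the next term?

Rewriting the 21 symbols of RFQFRQFRFRQFRFQFRFRQF one by one yields RF QF R QF RF R QF RF QF RF R QF RF QF R QF RF QF RF R QF; concatenated:

RFQFRQFRFRQFRFQFRFRQFRFQFRQFRFQFRFRQF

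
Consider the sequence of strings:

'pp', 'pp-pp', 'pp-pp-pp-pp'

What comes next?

Every step duplicates the string with '-' between the halves.
Doubling pp-pp-pp-pp with '-' between the halves:

pp-pp-pp-pp-pp-pp-pp-pp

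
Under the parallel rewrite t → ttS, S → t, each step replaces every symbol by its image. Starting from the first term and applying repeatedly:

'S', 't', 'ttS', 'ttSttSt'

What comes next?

Expanding ttSttSt: t→ttS, t→ttS, S→t, t→ttS, t→ttS, S→t, t→ttS. Concatenated: ttS ttS t ttS ttS t ttS.

ttSttStttSttStttS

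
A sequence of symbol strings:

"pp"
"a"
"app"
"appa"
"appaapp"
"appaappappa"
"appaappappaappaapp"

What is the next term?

appaappappaappaappappaappappa

From term 3 onward, concatenate the last term with the second-to-last: a·pp = app, app·a = appa, …
The next term joins appaappappaappaapp and appaappappa.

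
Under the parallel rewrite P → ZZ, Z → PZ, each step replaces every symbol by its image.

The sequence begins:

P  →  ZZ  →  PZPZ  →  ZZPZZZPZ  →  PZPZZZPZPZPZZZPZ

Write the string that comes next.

ZZPZZZPZPZPZZZPZZZPZZZPZPZPZZZPZ

Replace each of the 16 characters of PZPZZZPZPZPZZZPZ in place — ZZ PZ ZZ PZ PZ PZ ZZ PZ ZZ PZ ZZ PZ PZ PZ ZZ PZ — and concatenate.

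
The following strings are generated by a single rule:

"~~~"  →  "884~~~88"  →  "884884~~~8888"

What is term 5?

884884884884~~~88888888

s(k+1) = 884·s(k)·88, so each term gains 884 as a prefix and 88 as a suffix.
From 884884~~~8888, 2 further steps: 884884~~~8888 → 884884884~~~888888 → (answer).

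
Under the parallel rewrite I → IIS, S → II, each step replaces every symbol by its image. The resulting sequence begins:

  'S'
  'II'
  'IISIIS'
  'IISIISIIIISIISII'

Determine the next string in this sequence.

IISIISIIIISIISIIIISIISIISIISIIIISIISIIIISIIS

Replace each of the 16 characters of IISIISIIIISIISII in place — IIS IIS II IIS IIS II IIS IIS IIS IIS II IIS IIS II IIS IIS — and concatenate.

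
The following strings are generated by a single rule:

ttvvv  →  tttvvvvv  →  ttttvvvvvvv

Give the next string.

tttttvvvvvvvvv

The n-th term is n+1 t's then 2n+1 v's (n = 1, 2, …).
At n = 4 the blocks have lengths 5, 9.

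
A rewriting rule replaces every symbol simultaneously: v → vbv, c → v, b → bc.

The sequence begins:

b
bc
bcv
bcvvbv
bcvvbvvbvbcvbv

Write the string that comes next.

Replace each of the 14 characters of bcvvbvvbvbcvbv in place — bc v vbv vbv bc vbv vbv bc vbv bc v vbv bc vbv — and concatenate.

bcvvbvvbvbcvbvvbvbcvbvbcvvbvbcvbv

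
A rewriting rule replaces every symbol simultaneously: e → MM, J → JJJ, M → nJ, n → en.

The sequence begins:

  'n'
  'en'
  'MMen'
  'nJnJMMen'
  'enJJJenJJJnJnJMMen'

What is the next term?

MMenJJJJJJJJJMMenJJJJJJJJJenJJJenJJJnJnJMMen

Replace each of the 18 characters of enJJJenJJJnJnJMMen in place — MM en JJJ JJJ JJJ MM en JJJ JJJ JJJ en JJJ en JJJ nJ nJ MM en — and concatenate.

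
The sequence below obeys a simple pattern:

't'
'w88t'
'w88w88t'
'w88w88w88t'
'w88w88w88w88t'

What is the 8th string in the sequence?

w88w88w88w88w88w88w88t

Each term is the previous one with w88 prepended.
From w88w88w88w88t, 3 further steps: w88w88w88w88t → w88w88w88w88w88t → w88w88w88w88w88w88t → (answer).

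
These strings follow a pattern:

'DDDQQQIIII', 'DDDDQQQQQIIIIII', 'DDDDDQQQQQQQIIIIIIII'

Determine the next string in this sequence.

DDDDDDQQQQQQQQQIIIIIIIIII

The n-th term is n+1 D's then 2n-1 Q's then 2n I's, where the shown terms are n = 2, 3, 4.
For the next term, n = 5, so the run lengths are 6, 9, 10.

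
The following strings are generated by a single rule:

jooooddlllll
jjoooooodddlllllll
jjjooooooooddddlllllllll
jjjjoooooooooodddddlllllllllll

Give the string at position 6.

Reading off run lengths: j runs 1, 2, 3, 4; o runs 4, 6, 8, 10; d runs 2, 3, 4, 5; l runs 5, 7, 9, 11 — each is linear in n, where the shown terms are n = 2, 3, 4, 5.
For term 6, n = 7, so the run lengths are 6, 14, 7, 15.

jjjjjjoooooooooooooodddddddlllllllllllllll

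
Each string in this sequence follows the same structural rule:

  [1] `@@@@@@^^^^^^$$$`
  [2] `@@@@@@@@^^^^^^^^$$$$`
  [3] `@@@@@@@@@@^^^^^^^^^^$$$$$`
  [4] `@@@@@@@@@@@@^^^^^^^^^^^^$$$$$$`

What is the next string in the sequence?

Reading off run lengths: @ runs 6, 8, 10, 12; ^ runs 6, 8, 10, 12; $ runs 3, 4, 5, 6 — each is linear in n, where the shown terms are n = 3, 4, 5, 6.
Setting n = 7 gives 14, 14, 7 characters in each block.

@@@@@@@@@@@@@@^^^^^^^^^^^^^^$$$$$$$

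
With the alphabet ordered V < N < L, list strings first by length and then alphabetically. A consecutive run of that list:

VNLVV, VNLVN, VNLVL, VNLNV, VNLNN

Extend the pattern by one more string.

The successor of VNLNN increments the rightmost position that isn't already L and resets every position after it to V.

VNLNL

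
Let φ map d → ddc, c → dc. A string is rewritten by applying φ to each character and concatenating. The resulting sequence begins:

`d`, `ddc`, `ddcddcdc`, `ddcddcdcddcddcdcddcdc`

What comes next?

ddcddcdcddcddcdcddcdcddcddcdcddcddcdcddcdcddcddcdcddcdc

Replace each of the 21 characters of ddcddcdcddcddcdcddcdc in place — ddc ddc dc ddc ddc dc ddc dc ddc ddc dc ddc ddc dc ddc dc ddc ddc dc ddc dc — and concatenate.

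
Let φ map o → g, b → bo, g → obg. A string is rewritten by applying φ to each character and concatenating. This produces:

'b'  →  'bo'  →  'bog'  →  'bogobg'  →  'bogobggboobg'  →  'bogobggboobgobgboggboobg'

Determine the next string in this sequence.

Rewriting the 24 symbols of bogobggboobgobgboggboobg one by one yields bo g obg g bo obg obg bo g g bo obg g bo obg bo g obg obg bo g g bo obg; concatenated:

bogobggboobgobgboggboobggboobgbogobgobgboggboobg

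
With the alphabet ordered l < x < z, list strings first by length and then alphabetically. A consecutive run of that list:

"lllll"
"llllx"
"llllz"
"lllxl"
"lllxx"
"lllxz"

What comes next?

lllzl

The successor of lllxz increments the rightmost position that isn't already z and resets every position after it to l.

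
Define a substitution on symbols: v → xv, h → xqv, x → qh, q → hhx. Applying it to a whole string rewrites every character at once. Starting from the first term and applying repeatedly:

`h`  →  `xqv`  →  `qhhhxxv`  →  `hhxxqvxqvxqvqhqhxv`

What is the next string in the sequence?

Rewriting the 18 symbols of hhxxqvxqvxqvqhqhxv one by one yields xqv xqv qh qh hhx xv qh hhx xv qh hhx xv hhx xqv hhx xqv qh xv; concatenated:

xqvxqvqhqhhhxxvqhhhxxvqhhhxxvhhxxqvhhxxqvqhxv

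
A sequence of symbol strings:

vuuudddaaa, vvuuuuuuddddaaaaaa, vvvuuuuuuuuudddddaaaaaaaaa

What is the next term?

vvvvuuuuuuuuuuuuddddddaaaaaaaaaaaa

Reading off run lengths: v runs 1, 2, 3; u runs 3, 6, 9; d runs 3, 4, 5; a runs 3, 6, 9 — each is linear in n (n = 1, 2, …).
For the next term, n = 4, so the run lengths are 4, 12, 6, 12.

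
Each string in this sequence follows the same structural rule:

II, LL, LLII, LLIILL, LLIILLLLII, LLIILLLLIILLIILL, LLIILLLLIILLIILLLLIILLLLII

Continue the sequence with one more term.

LLIILLLLIILLIILLLLIILLLLIILLIILLLLIILLIILL

Each term (from the third on) is the previous term followed by the one before it: term 3 = LL·II = LLII.
So term 8 is LLIILLLLIILLIILLLLIILLLLII·LLIILLLLIILLIILL.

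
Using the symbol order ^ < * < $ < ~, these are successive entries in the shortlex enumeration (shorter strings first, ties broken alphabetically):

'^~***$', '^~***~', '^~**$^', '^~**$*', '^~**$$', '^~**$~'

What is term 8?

Continuing the enumeration 2 steps past ^~**$~: ^~**$~ → ^~**~^ → (answer).

^~**~*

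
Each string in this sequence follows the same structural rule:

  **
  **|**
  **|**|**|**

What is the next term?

s(k+1) = s(k)·|·s(k) — each term doubles the last with '|' between the halves.
Doubling **|**|**|** with '|' between the halves:

**|**|**|**|**|**|**|**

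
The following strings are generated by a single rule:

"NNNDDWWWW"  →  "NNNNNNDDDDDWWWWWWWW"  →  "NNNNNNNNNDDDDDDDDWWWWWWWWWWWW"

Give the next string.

Reading off run lengths: N runs 3, 6, 9; D runs 2, 5, 8; W runs 4, 8, 12 — each is linear in n (n = 1, 2, …).
At n = 4 the blocks have lengths 12, 11, 16.

NNNNNNNNNNNNDDDDDDDDDDDWWWWWWWWWWWWWWWW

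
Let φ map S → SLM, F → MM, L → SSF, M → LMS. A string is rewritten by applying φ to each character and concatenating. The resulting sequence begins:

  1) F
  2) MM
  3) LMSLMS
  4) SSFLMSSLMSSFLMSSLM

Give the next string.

SLMSLMMMSSFLMSSLMSLMSSFLMSSLMSLMMMSSFLMSSLMSLMSSFLMS

Replace each of the 18 characters of SSFLMSSLMSSFLMSSLM in place — SLM SLM MM SSF LMS SLM SLM SSF LMS SLM SLM MM SSF LMS SLM SLM SSF LMS — and concatenate.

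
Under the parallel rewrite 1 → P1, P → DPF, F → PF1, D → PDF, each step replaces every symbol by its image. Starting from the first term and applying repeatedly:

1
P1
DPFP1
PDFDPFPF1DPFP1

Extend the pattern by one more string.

DPFPDFPF1PDFDPFPF1DPFPF1P1PDFDPFPF1DPFP1

φ(PDFDPFPF1DPFP1) expands symbol-by-symbol to DPF PDF PF1 PDF DPF PF1 DPF PF1 P1 PDF DPF PF1 DPF P1; joining the 14 pieces gives the next term.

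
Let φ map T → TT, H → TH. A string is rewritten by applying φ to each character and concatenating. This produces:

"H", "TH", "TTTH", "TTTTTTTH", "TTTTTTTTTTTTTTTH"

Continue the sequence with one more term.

Rewriting the 16 symbols of TTTTTTTTTTTTTTTH one by one yields TT TT TT TT TT TT TT TT TT TT TT TT TT TT TT TH; concatenated:

TTTTTTTTTTTTTTTTTTTTTTTTTTTTTTTH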